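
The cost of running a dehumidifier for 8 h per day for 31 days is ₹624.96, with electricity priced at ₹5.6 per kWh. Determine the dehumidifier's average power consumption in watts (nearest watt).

Energy = ₹624.96 ÷ ₹5.6/kWh = 111.6 kWh
Runtime = 8 h/day × 31 days = 248 h
Power = 111.6 kWh ÷ 248 h = 0.45 kW = 450 W

450 W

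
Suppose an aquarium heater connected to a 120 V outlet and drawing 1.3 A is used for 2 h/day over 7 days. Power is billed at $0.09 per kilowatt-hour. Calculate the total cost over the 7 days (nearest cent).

$0.20

Power = 1.3 A × 120 V = 156 W = 0.156 kW
Runtime = 2 h/day × 7 days = 14 h
Energy = 0.156 kW × 14 h = 2.184 kWh
Cost = 2.184 kWh × $0.09/kWh = $0.20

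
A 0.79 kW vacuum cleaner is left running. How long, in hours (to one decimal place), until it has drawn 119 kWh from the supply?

Hours = 119 kWh ÷ 0.79 kW = 150.6 h

150.6 h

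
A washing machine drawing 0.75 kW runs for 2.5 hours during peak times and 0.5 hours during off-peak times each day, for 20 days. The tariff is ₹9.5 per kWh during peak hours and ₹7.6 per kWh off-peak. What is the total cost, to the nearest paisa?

Peak energy = 0.75 kW × 2.5 h × 20 = 37.5 kWh
Off-peak energy = 0.75 kW × 0.5 h × 20 = 7.5 kWh
Cost = 37.5 × ₹9.5 + 7.5 × ₹7.6 = ₹356.25 + ₹57 = ₹413.25

₹413.25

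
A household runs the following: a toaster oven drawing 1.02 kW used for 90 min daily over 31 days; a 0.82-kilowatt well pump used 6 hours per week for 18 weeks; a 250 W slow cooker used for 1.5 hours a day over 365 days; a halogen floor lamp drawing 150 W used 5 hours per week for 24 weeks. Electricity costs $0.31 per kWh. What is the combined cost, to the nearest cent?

$90.17

toaster oven: Runtime = 90 min × 31 = 2790 min = 46.5 h
toaster oven: 1.02 kW × 46.5 h = 47.43 kWh
well pump: Runtime = 6 h/week × 18 weeks = 108 h
well pump: 0.82 kW × 108 h = 88.56 kWh
slow cooker: Runtime = 1.5 h/day × 365 days = 547.5 h
slow cooker: 0.25 kW × 547.5 h = 136.875 kWh
halogen floor lamp: Runtime = 5 h/week × 24 weeks = 120 h
halogen floor lamp: 0.15 kW × 120 h = 18 kWh
Total energy = 290.865 kWh
Cost = 290.865 × $0.31 = $90.17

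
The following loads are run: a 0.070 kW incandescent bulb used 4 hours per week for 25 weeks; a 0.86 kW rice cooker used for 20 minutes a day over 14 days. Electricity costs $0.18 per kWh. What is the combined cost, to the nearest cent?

$1.98

incandescent bulb: Runtime = 4 h/week × 25 weeks = 100 h
incandescent bulb: 0.07 kW × 100 h = 7 kWh
rice cooker: Runtime = 20 min × 14 = 280 min = 4.666666… h
rice cooker: 0.86 kW × 4.666666… h = 4.013333… kWh
Total energy = 11.013333… kWh
Cost = 11.013333… × $0.18 = $1.98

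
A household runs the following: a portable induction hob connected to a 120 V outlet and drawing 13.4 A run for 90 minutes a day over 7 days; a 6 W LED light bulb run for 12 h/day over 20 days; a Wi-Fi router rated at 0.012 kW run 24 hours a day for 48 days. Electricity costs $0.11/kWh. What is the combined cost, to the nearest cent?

$3.54

portable induction hob: Power = 13.4 A × 120 V = 1608 W = 1.608 kW
portable induction hob: Runtime = 90 min × 7 = 630 min = 10.5 h
portable induction hob: 1.608 kW × 10.5 h = 16.884 kWh
LED light bulb: Runtime = 12 h/day × 20 days = 240 h
LED light bulb: 0.006 kW × 240 h = 1.44 kWh
Wi-Fi router: Runtime = 24 h × 48 = 1152 h
Wi-Fi router: 0.012 kW × 1152 h = 13.824 kWh
Total energy = 32.148 kWh
Cost = 32.148 × $0.11 = $3.54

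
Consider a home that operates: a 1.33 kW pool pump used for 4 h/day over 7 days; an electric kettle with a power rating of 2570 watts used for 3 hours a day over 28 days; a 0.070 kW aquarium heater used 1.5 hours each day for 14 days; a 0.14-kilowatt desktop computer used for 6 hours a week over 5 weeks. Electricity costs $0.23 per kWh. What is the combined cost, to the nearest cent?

pool pump: Runtime = 4 h/day × 7 days = 28 h
pool pump: 1.33 kW × 28 h = 37.24 kWh
electric kettle: Runtime = 3 h/day × 28 days = 84 h
electric kettle: 2.57 kW × 84 h = 215.88 kWh
aquarium heater: Runtime = 1.5 h/day × 14 days = 21 h
aquarium heater: 0.07 kW × 21 h = 1.47 kWh
desktop computer: Runtime = 6 h/week × 5 weeks = 30 h
desktop computer: 0.14 kW × 30 h = 4.2 kWh
Total energy = 258.79 kWh
Cost = 258.79 × $0.23 = $59.52

$59.52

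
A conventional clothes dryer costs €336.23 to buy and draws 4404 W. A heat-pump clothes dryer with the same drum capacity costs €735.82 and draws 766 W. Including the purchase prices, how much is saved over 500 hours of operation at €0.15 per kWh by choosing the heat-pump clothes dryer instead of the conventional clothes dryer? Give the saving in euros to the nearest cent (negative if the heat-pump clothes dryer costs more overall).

conventional clothes dryer: €336.23 + (4404/1000) kW × 500 h × €0.15 = €336.23 + €330.3 = €666.53
heat-pump clothes dryer: €735.82 + (766/1000) kW × 500 h × €0.15 = €735.82 + €57.45 = €793.27
Saving = €666.53 − €793.27 = −€126.74

-€126.74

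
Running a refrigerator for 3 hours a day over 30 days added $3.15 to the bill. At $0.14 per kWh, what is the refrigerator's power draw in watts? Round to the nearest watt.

Energy = $3.15 ÷ $0.14/kWh = 22.5 kWh
Runtime = 3 h/day × 30 days = 90 h
Power = 22.5 kWh ÷ 90 h = 0.25 kW = 250 W

250 W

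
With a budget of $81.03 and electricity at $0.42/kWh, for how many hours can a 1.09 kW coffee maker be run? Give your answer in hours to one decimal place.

177.0 h

Energy available = $81.03 ÷ $0.42/kWh = 192.9286 kWh
Hours = 192.9286 kWh ÷ 1.09 kW = 177.0 h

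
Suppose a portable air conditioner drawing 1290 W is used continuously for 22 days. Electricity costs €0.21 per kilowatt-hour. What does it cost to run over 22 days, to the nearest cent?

€143.04

Runtime = 24 h × 22 = 528 h
Energy = 1.29 kW × 528 h = 681.12 kWh
Cost = 681.12 kWh × €0.21/kWh = €143.04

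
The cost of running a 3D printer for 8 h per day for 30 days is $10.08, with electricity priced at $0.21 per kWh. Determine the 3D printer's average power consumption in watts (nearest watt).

200 W

Energy = $10.08 ÷ $0.21/kWh = 48 kWh
Runtime = 8 h/day × 30 days = 240 h
Power = 48 kWh ÷ 240 h = 0.2 kW = 200 W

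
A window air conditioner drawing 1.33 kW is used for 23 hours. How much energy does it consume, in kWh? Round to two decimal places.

30.59 kWh

Energy = 1.33 kW × 23 h = 30.59 kWh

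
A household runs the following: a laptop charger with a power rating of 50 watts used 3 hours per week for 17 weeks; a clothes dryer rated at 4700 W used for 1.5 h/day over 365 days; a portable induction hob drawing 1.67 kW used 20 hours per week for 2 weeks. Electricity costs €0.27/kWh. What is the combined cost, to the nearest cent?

laptop charger: Runtime = 3 h/week × 17 weeks = 51 h
laptop charger: 0.05 kW × 51 h = 2.55 kWh
clothes dryer: Runtime = 1.5 h/day × 365 days = 547.5 h
clothes dryer: 4.7 kW × 547.5 h = 2573.25 kWh
portable induction hob: Runtime = 20 h/week × 2 weeks = 40 h
portable induction hob: 1.67 kW × 40 h = 66.8 kWh
Total energy = 2642.6 kWh
Cost = 2642.6 × €0.27 = €713.50

€713.50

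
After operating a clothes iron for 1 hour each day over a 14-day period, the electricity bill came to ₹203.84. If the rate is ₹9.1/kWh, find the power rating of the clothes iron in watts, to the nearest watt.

1600 W

Energy = ₹203.84 ÷ ₹9.1/kWh = 22.4 kWh
Runtime = 1 h/day × 14 days = 14 h
Power = 22.4 kWh ÷ 14 h = 1.6 kW = 1600 W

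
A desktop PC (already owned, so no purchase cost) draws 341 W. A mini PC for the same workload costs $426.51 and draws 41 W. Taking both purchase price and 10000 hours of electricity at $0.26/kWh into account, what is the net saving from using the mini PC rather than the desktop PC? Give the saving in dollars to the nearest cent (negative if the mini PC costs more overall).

desktop PC: $0.00 + (341/1000) kW × 10000 h × $0.26 = $0.00 + $886.6 = $886.6
mini PC: $426.51 + (41/1000) kW × 10000 h × $0.26 = $426.51 + $106.6 = $533.11
Saving = $886.6 − $533.11 = $353.49

$353.49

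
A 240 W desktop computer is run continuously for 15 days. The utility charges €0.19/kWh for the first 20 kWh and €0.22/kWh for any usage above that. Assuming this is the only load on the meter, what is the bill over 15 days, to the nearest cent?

Runtime = 24 h × 15 = 360 h
Energy = 0.24 kW × 360 h = 86.4 kWh
Tier 1 (0–20 kWh): 20 × €0.19 = €3.8
Above 20 kWh: 66.4 × €0.22 = €14.608
Bill = €18.41

€18.41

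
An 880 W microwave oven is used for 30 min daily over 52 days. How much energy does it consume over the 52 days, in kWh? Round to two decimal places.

22.88 kWh

Runtime = 30 min × 52 = 1560 min = 26 h
Energy = 0.88 kW × 26 h = 22.88 kWh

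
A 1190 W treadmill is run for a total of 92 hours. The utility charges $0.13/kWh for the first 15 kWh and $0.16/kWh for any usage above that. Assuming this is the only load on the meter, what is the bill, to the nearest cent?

$17.07

Energy = 1.19 kW × 92 h = 109.48 kWh
Tier 1 (0–15 kWh): 15 × $0.13 = $1.95
Above 15 kWh: 94.48 × $0.16 = $15.1168
Bill = $17.07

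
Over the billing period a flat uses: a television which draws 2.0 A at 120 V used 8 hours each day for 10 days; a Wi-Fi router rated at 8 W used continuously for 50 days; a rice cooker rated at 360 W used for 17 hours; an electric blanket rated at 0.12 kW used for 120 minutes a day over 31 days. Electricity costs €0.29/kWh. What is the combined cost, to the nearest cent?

€12.28

television: Power = 2.0 A × 120 V = 240 W = 0.24 kW
television: Runtime = 8 h/day × 10 days = 80 h
television: 0.24 kW × 80 h = 19.2 kWh
Wi-Fi router: Runtime = 24 h × 50 = 1200 h
Wi-Fi router: 0.008 kW × 1200 h = 9.6 kWh
rice cooker: 0.36 kW × 17 h = 6.12 kWh
electric blanket: Runtime = 120 min × 31 = 3720 min = 62 h
electric blanket: 0.12 kW × 62 h = 7.44 kWh
Total energy = 42.36 kWh
Cost = 42.36 × €0.29 = €12.28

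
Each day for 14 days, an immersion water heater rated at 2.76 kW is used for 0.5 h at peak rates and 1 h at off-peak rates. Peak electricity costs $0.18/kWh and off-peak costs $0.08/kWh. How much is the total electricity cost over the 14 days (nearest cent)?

$6.57

Peak energy = 2.76 kW × 0.5 h × 14 = 19.32 kWh
Off-peak energy = 2.76 kW × 1 h × 14 = 38.64 kWh
Cost = 19.32 × $0.18 + 38.64 × $0.08 = $3.4776 + $3.0912 = $6.57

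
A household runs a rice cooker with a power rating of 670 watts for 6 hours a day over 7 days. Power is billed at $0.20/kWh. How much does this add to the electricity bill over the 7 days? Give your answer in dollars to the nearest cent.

Runtime = 6 h/day × 7 days = 42 h
Energy = 0.67 kW × 42 h = 28.14 kWh
Cost = 28.14 kWh × $0.20/kWh = $5.63

$5.63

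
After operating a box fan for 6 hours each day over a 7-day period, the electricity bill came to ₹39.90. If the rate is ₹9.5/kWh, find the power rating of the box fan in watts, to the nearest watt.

100 W

Energy = ₹39.90 ÷ ₹9.5/kWh = 4.2 kWh
Runtime = 6 h/day × 7 days = 42 h
Power = 4.2 kWh ÷ 42 h = 0.1 kW = 100 W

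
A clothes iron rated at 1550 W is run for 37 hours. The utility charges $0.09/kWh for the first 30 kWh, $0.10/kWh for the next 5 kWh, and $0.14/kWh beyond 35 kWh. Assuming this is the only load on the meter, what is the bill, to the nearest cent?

Energy = 1.55 kW × 37 h = 57.35 kWh
Tier 1 (0–30 kWh): 30 × $0.09 = $2.7
Tier 2 (30–35 kWh): 5 × $0.10 = $0.5
Above 35 kWh: 22.35 × $0.14 = $3.129
Bill = $6.33

$6.33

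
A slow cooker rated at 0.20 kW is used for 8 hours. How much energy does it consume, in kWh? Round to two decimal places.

1.60 kWh

Energy = 0.2 kW × 8 h = 1.6 kWh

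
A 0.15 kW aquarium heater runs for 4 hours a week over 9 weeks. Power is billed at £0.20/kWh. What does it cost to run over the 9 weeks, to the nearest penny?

£1.08

Runtime = 4 h/week × 9 weeks = 36 h
Energy = 0.15 kW × 36 h = 5.4 kWh
Cost = 5.4 kWh × £0.20/kWh = £1.08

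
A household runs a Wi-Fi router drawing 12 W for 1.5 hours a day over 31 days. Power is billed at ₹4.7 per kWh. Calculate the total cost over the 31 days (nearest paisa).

Runtime = 1.5 h/day × 31 days = 46.5 h
Energy = 0.012 kW × 46.5 h = 0.558 kWh
Cost = 0.558 kWh × ₹4.7/kWh = ₹2.62

₹2.62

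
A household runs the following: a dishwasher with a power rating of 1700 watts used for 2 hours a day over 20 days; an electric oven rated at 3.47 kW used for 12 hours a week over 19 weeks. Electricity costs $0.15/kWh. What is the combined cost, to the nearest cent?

$128.87

dishwasher: Runtime = 2 h/day × 20 days = 40 h
dishwasher: 1.7 kW × 40 h = 68 kWh
electric oven: Runtime = 12 h/week × 19 weeks = 228 h
electric oven: 3.47 kW × 228 h = 791.16 kWh
Total energy = 859.16 kWh
Cost = 859.16 × $0.15 = $128.87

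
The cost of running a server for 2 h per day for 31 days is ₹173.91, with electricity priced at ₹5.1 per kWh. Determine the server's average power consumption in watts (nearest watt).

Energy = ₹173.91 ÷ ₹5.1/kWh = 34.1 kWh
Runtime = 2 h/day × 31 days = 62 h
Power = 34.1 kWh ÷ 62 h = 0.55 kW = 550 W

550 W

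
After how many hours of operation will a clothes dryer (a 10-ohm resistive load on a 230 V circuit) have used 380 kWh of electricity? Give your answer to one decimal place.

71.8 h

Power = V²/R = 230²/10 = 5290 W = 5.29 kW
Hours = 380 kWh ÷ 5.29 kW = 71.8 h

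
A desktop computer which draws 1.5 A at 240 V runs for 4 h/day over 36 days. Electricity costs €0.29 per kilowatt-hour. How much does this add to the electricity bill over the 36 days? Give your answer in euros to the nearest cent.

€15.03

Power = 1.5 A × 240 V = 360 W = 0.36 kW
Runtime = 4 h/day × 36 days = 144 h
Energy = 0.36 kW × 144 h = 51.84 kWh
Cost = 51.84 kWh × €0.29/kWh = €15.03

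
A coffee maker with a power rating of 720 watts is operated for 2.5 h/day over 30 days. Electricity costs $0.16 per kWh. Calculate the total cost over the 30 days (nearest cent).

$8.64

Runtime = 2.5 h/day × 30 days = 75 h
Energy = 0.72 kW × 75 h = 54 kWh
Cost = 54 kWh × $0.16/kWh = $8.64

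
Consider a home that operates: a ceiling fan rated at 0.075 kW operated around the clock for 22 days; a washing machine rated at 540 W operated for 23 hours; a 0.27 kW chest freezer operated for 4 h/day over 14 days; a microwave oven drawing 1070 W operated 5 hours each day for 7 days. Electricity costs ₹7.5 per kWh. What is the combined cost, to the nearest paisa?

₹784.43

ceiling fan: Runtime = 24 h × 22 = 528 h
ceiling fan: 0.075 kW × 528 h = 39.6 kWh
washing machine: 0.54 kW × 23 h = 12.42 kWh
chest freezer: Runtime = 4 h/day × 14 days = 56 h
chest freezer: 0.27 kW × 56 h = 15.12 kWh
microwave oven: Runtime = 5 h/day × 7 days = 35 h
microwave oven: 1.07 kW × 35 h = 37.45 kWh
Total energy = 104.59 kWh
Cost = 104.59 × ₹7.5 = ₹784.43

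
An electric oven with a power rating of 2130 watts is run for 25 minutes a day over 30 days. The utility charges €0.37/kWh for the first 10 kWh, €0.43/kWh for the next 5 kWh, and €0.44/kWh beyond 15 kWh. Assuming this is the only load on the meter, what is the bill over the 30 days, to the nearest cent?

Runtime = 25 min × 30 = 750 min = 12.5 h
Energy = 2.13 kW × 12.5 h = 26.625 kWh
Tier 1 (0–10 kWh): 10 × €0.37 = €3.7
Tier 2 (10–15 kWh): 5 × €0.43 = €2.15
Above 15 kWh: 11.625 × €0.44 = €5.115
Bill = €10.97

€10.97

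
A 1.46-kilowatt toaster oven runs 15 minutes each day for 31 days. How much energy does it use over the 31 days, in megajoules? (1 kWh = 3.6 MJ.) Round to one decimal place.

40.7 MJ

Runtime = 15 min × 31 = 465 min = 7.75 h
Energy = 1.46 kW × 7.75 h = 11.315 kWh
= 11.315 × 3.6 MJ = 40.7 MJ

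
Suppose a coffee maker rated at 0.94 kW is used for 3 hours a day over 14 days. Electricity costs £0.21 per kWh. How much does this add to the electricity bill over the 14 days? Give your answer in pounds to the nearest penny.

£8.29

Runtime = 3 h/day × 14 days = 42 h
Energy = 0.94 kW × 42 h = 39.48 kWh
Cost = 39.48 kWh × £0.21/kWh = £8.29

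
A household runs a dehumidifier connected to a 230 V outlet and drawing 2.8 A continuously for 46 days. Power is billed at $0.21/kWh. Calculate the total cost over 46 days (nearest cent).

$149.30

Power = 2.8 A × 230 V = 644 W = 0.644 kW
Runtime = 24 h × 46 = 1104 h
Energy = 0.644 kW × 1104 h = 710.976 kWh
Cost = 710.976 kWh × $0.21/kWh = $149.30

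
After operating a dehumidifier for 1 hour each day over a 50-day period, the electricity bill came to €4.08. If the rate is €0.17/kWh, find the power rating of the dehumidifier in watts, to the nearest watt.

480 W

Energy = €4.08 ÷ €0.17/kWh = 24 kWh
Runtime = 1 h/day × 50 days = 50 h
Power = 24 kWh ÷ 50 h = 0.48 kW = 480 W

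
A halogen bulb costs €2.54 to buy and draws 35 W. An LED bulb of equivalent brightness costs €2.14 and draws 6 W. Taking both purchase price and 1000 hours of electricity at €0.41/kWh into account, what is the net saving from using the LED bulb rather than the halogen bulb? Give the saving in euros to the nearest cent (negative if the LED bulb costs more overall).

€12.29

halogen bulb: €2.54 + (35/1000) kW × 1000 h × €0.41 = €2.54 + €14.35 = €16.89
LED bulb: €2.14 + (6/1000) kW × 1000 h × €0.41 = €2.14 + €2.46 = €4.6
Saving = €16.89 − €4.6 = €12.29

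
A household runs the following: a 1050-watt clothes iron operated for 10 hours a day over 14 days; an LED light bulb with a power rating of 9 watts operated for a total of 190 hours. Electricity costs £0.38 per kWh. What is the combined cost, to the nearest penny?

clothes iron: Runtime = 10 h/day × 14 days = 140 h
clothes iron: 1.05 kW × 140 h = 147 kWh
LED light bulb: 0.009 kW × 190 h = 1.71 kWh
Total energy = 148.71 kWh
Cost = 148.71 × £0.38 = £56.51

£56.51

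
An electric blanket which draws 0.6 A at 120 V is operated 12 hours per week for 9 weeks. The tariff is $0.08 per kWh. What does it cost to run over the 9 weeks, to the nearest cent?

Power = 0.6 A × 120 V = 72 W = 0.072 kW
Runtime = 12 h/week × 9 weeks = 108 h
Energy = 0.072 kW × 108 h = 7.776 kWh
Cost = 7.776 kWh × $0.08/kWh = $0.62

$0.62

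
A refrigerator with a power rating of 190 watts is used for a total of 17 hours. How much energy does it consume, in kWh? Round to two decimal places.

Energy = 0.19 kW × 17 h = 3.23 kWh

3.23 kWh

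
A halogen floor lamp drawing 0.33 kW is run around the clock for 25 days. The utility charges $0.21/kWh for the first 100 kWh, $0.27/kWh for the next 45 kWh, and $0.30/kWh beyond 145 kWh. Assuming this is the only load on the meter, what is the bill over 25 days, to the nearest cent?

Runtime = 24 h × 25 = 600 h
Energy = 0.33 kW × 600 h = 198 kWh
Tier 1 (0–100 kWh): 100 × $0.21 = $21
Tier 2 (100–145 kWh): 45 × $0.27 = $12.15
Above 145 kWh: 53 × $0.30 = $15.9
Bill = $49.05

$49.05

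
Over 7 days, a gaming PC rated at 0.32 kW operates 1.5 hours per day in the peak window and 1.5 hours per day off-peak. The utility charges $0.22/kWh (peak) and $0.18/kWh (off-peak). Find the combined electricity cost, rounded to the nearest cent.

$1.34

Peak energy = 0.32 kW × 1.5 h × 7 = 3.36 kWh
Off-peak energy = 0.32 kW × 1.5 h × 7 = 3.36 kWh
Cost = 3.36 × $0.22 + 3.36 × $0.18 = $0.7392 + $0.6048 = $1.34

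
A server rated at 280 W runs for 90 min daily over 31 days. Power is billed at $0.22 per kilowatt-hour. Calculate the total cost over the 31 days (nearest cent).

Runtime = 90 min × 31 = 2790 min = 46.5 h
Energy = 0.28 kW × 46.5 h = 13.02 kWh
Cost = 13.02 kWh × $0.22/kWh = $2.86

$2.86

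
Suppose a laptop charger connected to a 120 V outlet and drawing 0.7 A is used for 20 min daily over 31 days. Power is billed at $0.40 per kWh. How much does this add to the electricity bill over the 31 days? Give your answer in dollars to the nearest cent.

Power = 0.7 A × 120 V = 84 W = 0.084 kW
Runtime = 20 min × 31 = 620 min = 10.333333… h
Energy = 0.084 kW × 10.333333… h = 0.868 kWh
Cost = 0.868 kWh × $0.40/kWh = $0.35

$0.35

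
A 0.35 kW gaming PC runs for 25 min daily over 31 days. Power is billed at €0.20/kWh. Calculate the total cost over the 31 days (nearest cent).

€0.90

Runtime = 25 min × 31 = 775 min = 12.916666… h
Energy = 0.35 kW × 12.916666… h = 4.520833… kWh
Cost = 4.520833… kWh × €0.20/kWh = €0.90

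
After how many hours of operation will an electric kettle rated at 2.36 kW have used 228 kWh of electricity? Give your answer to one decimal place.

Hours = 228 kWh ÷ 2.36 kW = 96.6 h

96.6 h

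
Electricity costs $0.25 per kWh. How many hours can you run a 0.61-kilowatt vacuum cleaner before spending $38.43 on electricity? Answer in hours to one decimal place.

Energy available = $38.43 ÷ $0.25/kWh = 153.72 kWh
Hours = 153.72 kWh ÷ 0.61 kW = 252.0 h

252.0 h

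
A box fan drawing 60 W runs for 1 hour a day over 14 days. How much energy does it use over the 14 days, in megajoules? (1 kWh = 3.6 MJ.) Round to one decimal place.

3.0 MJ

Runtime = 1 h/day × 14 days = 14 h
Energy = 0.06 kW × 14 h = 0.84 kWh
= 0.84 × 3.6 MJ = 3.0 MJ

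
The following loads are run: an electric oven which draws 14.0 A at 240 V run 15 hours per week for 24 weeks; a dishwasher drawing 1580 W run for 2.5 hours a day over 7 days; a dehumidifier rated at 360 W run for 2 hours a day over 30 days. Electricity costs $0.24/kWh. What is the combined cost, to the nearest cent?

electric oven: Power = 14.0 A × 240 V = 3360 W = 3.36 kW
electric oven: Runtime = 15 h/week × 24 weeks = 360 h
electric oven: 3.36 kW × 360 h = 1209.6 kWh
dishwasher: Runtime = 2.5 h/day × 7 days = 17.5 h
dishwasher: 1.58 kW × 17.5 h = 27.65 kWh
dehumidifier: Runtime = 2 h/day × 30 days = 60 h
dehumidifier: 0.36 kW × 60 h = 21.6 kWh
Total energy = 1258.85 kWh
Cost = 1258.85 × $0.24 = $302.12

$302.12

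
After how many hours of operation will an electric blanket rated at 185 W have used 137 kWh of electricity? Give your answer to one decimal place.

Hours = 137 kWh ÷ 0.185 kW = 740.5 h

740.5 h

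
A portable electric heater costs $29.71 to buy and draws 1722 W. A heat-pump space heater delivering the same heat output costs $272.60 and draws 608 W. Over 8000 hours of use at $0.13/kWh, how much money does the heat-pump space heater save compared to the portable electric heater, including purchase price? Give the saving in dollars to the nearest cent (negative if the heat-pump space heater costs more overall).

portable electric heater: $29.71 + (1722/1000) kW × 8000 h × $0.13 = $29.71 + $1790.88 = $1820.59
heat-pump space heater: $272.60 + (608/1000) kW × 8000 h × $0.13 = $272.60 + $632.32 = $904.92
Saving = $1820.59 − $904.92 = $915.67

$915.67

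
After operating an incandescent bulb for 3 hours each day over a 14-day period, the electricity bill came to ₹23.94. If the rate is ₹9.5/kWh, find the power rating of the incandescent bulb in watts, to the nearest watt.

Energy = ₹23.94 ÷ ₹9.5/kWh = 2.52 kWh
Runtime = 3 h/day × 14 days = 42 h
Power = 2.52 kWh ÷ 42 h = 0.06 kW = 60 W

60 W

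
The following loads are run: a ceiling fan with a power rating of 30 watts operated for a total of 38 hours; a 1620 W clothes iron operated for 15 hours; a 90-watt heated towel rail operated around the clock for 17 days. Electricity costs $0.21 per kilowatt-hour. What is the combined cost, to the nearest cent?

$13.05

ceiling fan: 0.03 kW × 38 h = 1.14 kWh
clothes iron: 1.62 kW × 15 h = 24.3 kWh
heated towel rail: Runtime = 24 h × 17 = 408 h
heated towel rail: 0.09 kW × 408 h = 36.72 kWh
Total energy = 62.16 kWh
Cost = 62.16 × $0.21 = $13.05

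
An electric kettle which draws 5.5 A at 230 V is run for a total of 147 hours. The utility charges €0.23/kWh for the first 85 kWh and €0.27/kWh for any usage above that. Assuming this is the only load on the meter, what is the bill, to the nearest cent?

Power = 5.5 A × 230 V = 1265 W = 1.265 kW
Energy = 1.265 kW × 147 h = 185.955 kWh
Tier 1 (0–85 kWh): 85 × €0.23 = €19.55
Above 85 kWh: 100.955 × €0.27 = €27.25785
Bill = €46.81

€46.81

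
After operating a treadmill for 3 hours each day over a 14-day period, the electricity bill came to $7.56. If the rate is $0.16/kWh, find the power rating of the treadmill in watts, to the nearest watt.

Energy = $7.56 ÷ $0.16/kWh = 47.25 kWh
Runtime = 3 h/day × 14 days = 42 h
Power = 47.25 kWh ÷ 42 h = 1.125 kW = 1125 W

1125 W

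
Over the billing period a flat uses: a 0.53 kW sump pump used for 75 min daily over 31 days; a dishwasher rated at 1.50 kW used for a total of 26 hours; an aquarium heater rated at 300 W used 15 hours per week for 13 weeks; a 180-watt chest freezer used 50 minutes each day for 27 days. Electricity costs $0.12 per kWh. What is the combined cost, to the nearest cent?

sump pump: Runtime = 75 min × 31 = 2325 min = 38.75 h
sump pump: 0.53 kW × 38.75 h = 20.5375 kWh
dishwasher: 1.5 kW × 26 h = 39 kWh
aquarium heater: Runtime = 15 h/week × 13 weeks = 195 h
aquarium heater: 0.3 kW × 195 h = 58.5 kWh
chest freezer: Runtime = 50 min × 27 = 1350 min = 22.5 h
chest freezer: 0.18 kW × 22.5 h = 4.05 kWh
Total energy = 122.0875 kWh
Cost = 122.0875 × $0.12 = $14.65

$14.65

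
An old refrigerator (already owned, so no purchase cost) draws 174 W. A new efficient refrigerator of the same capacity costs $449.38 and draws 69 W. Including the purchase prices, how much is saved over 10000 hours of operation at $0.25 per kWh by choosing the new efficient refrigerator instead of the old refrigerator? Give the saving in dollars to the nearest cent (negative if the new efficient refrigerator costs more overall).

-$186.88

old refrigerator: $0.00 + (174/1000) kW × 10000 h × $0.25 = $0.00 + $435 = $435
new efficient refrigerator: $449.38 + (69/1000) kW × 10000 h × $0.25 = $449.38 + $172.5 = $621.88
Saving = $435 − $621.88 = −$186.88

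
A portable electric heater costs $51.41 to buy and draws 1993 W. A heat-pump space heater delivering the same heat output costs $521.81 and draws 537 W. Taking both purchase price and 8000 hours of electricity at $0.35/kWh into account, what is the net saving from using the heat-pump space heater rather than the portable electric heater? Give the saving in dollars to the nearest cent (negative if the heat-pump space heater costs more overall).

portable electric heater: $51.41 + (1993/1000) kW × 8000 h × $0.35 = $51.41 + $5580.4 = $5631.81
heat-pump space heater: $521.81 + (537/1000) kW × 8000 h × $0.35 = $521.81 + $1503.6 = $2025.41
Saving = $5631.81 − $2025.41 = $3606.4

$3606.40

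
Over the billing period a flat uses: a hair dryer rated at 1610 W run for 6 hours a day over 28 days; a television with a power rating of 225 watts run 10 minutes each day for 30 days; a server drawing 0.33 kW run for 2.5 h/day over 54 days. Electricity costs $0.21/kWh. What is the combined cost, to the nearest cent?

$66.39

hair dryer: Runtime = 6 h/day × 28 days = 168 h
hair dryer: 1.61 kW × 168 h = 270.48 kWh
television: Runtime = 10 min × 30 = 300 min = 5 h
television: 0.225 kW × 5 h = 1.125 kWh
server: Runtime = 2.5 h/day × 54 days = 135 h
server: 0.33 kW × 135 h = 44.55 kWh
Total energy = 316.155 kWh
Cost = 316.155 × $0.21 = $66.39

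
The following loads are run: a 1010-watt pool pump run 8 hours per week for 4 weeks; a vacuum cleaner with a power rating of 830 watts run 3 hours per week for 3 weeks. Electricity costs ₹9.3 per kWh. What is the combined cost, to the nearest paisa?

₹370.05

pool pump: Runtime = 8 h/week × 4 weeks = 32 h
pool pump: 1.01 kW × 32 h = 32.32 kWh
vacuum cleaner: Runtime = 3 h/week × 3 weeks = 9 h
vacuum cleaner: 0.83 kW × 9 h = 7.47 kWh
Total energy = 39.79 kWh
Cost = 39.79 × ₹9.3 = ₹370.05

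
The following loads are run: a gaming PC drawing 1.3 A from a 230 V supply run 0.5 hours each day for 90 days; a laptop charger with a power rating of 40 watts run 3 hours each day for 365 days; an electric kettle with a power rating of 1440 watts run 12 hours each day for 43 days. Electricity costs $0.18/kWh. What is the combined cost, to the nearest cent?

$144.05

gaming PC: Power = 1.3 A × 230 V = 299 W = 0.299 kW
gaming PC: Runtime = 0.5 h/day × 90 days = 45 h
gaming PC: 0.299 kW × 45 h = 13.455 kWh
laptop charger: Runtime = 3 h/day × 365 days = 1095 h
laptop charger: 0.04 kW × 1095 h = 43.8 kWh
electric kettle: Runtime = 12 h/day × 43 days = 516 h
electric kettle: 1.44 kW × 516 h = 743.04 kWh
Total energy = 800.295 kWh
Cost = 800.295 × $0.18 = $144.05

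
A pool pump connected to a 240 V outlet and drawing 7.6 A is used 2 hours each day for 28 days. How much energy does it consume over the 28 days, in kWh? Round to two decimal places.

102.14 kWh

Power = 7.6 A × 240 V = 1824 W = 1.824 kW
Runtime = 2 h/day × 28 days = 56 h
Energy = 1.824 kW × 56 h = 102.144 kWh ≈ 102.14 kWh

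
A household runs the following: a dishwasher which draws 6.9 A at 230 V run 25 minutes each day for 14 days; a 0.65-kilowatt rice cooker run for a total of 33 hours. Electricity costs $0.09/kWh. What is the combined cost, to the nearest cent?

$2.76

dishwasher: Power = 6.9 A × 230 V = 1587 W = 1.587 kW
dishwasher: Runtime = 25 min × 14 = 350 min = 5.833333… h
dishwasher: 1.587 kW × 5.833333… h = 9.2575 kWh
rice cooker: 0.65 kW × 33 h = 21.45 kWh
Total energy = 30.7075 kWh
Cost = 30.7075 × $0.09 = $2.76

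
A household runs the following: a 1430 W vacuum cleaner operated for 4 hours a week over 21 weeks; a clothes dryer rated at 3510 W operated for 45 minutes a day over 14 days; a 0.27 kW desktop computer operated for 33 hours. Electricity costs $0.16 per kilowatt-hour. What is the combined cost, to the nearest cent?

vacuum cleaner: Runtime = 4 h/week × 21 weeks = 84 h
vacuum cleaner: 1.43 kW × 84 h = 120.12 kWh
clothes dryer: Runtime = 45 min × 14 = 630 min = 10.5 h
clothes dryer: 3.51 kW × 10.5 h = 36.855 kWh
desktop computer: 0.27 kW × 33 h = 8.91 kWh
Total energy = 165.885 kWh
Cost = 165.885 × $0.16 = $26.54

$26.54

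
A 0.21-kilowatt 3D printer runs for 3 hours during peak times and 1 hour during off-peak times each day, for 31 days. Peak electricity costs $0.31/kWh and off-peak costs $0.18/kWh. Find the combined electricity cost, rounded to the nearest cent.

$7.23

Peak energy = 0.21 kW × 3 h × 31 = 19.53 kWh
Off-peak energy = 0.21 kW × 1 h × 31 = 6.51 kWh
Cost = 19.53 × $0.31 + 6.51 × $0.18 = $6.0543 + $1.1718 = $7.23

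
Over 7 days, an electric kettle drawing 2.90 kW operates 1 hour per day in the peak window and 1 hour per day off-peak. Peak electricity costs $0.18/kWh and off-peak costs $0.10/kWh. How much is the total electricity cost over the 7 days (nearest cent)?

$5.68

Peak energy = 2.9 kW × 1 h × 7 = 20.3 kWh
Off-peak energy = 2.9 kW × 1 h × 7 = 20.3 kWh
Cost = 20.3 × $0.18 + 20.3 × $0.10 = $3.654 + $2.03 = $5.68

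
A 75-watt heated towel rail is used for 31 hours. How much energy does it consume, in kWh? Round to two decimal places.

Energy = 0.075 kW × 31 h = 2.325 kWh ≈ 2.33 kWh

2.33 kWh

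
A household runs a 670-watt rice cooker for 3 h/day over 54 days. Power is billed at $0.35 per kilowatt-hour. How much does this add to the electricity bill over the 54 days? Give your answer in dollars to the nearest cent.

$37.99

Runtime = 3 h/day × 54 days = 162 h
Energy = 0.67 kW × 162 h = 108.54 kWh
Cost = 108.54 kWh × $0.35/kWh = $37.99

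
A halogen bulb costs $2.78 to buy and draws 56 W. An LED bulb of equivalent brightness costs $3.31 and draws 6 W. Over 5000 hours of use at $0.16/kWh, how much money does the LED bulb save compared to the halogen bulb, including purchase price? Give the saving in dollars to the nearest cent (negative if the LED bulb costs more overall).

halogen bulb: $2.78 + (56/1000) kW × 5000 h × $0.16 = $2.78 + $44.8 = $47.58
LED bulb: $3.31 + (6/1000) kW × 5000 h × $0.16 = $3.31 + $4.8 = $8.11
Saving = $47.58 − $8.11 = $39.47

$39.47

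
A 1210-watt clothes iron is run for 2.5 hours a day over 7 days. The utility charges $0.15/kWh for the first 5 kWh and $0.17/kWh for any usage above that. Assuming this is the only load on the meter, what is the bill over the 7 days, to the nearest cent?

$3.50

Runtime = 2.5 h/day × 7 days = 17.5 h
Energy = 1.21 kW × 17.5 h = 21.175 kWh
Tier 1 (0–5 kWh): 5 × $0.15 = $0.75
Above 5 kWh: 16.175 × $0.17 = $2.74975
Bill = $3.50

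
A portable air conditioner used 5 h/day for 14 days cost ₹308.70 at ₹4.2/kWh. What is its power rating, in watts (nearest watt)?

Energy = ₹308.70 ÷ ₹4.2/kWh = 73.5 kWh
Runtime = 5 h/day × 14 days = 70 h
Power = 73.5 kWh ÷ 70 h = 1.05 kW = 1050 W

1050 W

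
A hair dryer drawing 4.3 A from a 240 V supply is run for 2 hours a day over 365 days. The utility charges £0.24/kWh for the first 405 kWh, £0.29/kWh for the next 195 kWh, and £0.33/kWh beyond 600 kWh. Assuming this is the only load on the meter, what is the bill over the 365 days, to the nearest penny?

£204.36

Power = 4.3 A × 240 V = 1032 W = 1.032 kW
Runtime = 2 h/day × 365 days = 730 h
Energy = 1.032 kW × 730 h = 753.36 kWh
Tier 1 (0–405 kWh): 405 × £0.24 = £97.2
Tier 2 (405–600 kWh): 195 × £0.29 = £56.55
Above 600 kWh: 153.36 × £0.33 = £50.6088
Bill = £204.36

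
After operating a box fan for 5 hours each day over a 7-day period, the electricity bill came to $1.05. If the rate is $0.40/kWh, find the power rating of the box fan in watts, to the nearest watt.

Energy = $1.05 ÷ $0.40/kWh = 2.625 kWh
Runtime = 5 h/day × 7 days = 35 h
Power = 2.625 kWh ÷ 35 h = 0.075 kW = 75 W

75 W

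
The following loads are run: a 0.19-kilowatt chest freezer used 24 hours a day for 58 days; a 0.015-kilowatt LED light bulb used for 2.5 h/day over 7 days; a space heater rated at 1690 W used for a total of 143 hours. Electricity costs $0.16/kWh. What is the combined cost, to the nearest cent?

chest freezer: Runtime = 24 h × 58 = 1392 h
chest freezer: 0.19 kW × 1392 h = 264.48 kWh
LED light bulb: Runtime = 2.5 h/day × 7 days = 17.5 h
LED light bulb: 0.015 kW × 17.5 h = 0.2625 kWh
space heater: 1.69 kW × 143 h = 241.67 kWh
Total energy = 506.4125 kWh
Cost = 506.4125 × $0.16 = $81.03

$81.03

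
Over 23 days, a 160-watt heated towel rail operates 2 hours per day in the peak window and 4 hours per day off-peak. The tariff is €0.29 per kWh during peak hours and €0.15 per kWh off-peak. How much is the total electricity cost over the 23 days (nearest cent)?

€4.34

Peak energy = 0.16 kW × 2 h × 23 = 7.36 kWh
Off-peak energy = 0.16 kW × 4 h × 23 = 14.72 kWh
Cost = 7.36 × €0.29 + 14.72 × €0.15 = €2.1344 + €2.208 = €4.34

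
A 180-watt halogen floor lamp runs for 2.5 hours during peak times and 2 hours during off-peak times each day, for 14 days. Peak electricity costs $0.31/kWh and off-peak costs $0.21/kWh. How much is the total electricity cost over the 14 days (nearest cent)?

Peak energy = 0.18 kW × 2.5 h × 14 = 6.3 kWh
Off-peak energy = 0.18 kW × 2 h × 14 = 5.04 kWh
Cost = 6.3 × $0.31 + 5.04 × $0.21 = $1.953 + $1.0584 = $3.01

$3.01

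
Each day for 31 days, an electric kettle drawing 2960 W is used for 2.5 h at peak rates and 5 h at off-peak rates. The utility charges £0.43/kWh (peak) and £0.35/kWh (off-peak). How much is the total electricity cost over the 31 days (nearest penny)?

£259.22

Peak energy = 2.96 kW × 2.5 h × 31 = 229.4 kWh
Off-peak energy = 2.96 kW × 5 h × 31 = 458.8 kWh
Cost = 229.4 × £0.43 + 458.8 × £0.35 = £98.642 + £160.58 = £259.22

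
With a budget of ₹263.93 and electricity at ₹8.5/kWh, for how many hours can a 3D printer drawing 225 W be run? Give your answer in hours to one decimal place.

Energy available = ₹263.93 ÷ ₹8.5/kWh = 31.0506 kWh
Hours = 31.0506 kWh ÷ 0.225 kW = 138.0 h

138.0 h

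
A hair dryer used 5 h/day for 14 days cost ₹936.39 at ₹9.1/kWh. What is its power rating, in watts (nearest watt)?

Energy = ₹936.39 ÷ ₹9.1/kWh = 102.9 kWh
Runtime = 5 h/day × 14 days = 70 h
Power = 102.9 kWh ÷ 70 h = 1.47 kW = 1470 W

1470 W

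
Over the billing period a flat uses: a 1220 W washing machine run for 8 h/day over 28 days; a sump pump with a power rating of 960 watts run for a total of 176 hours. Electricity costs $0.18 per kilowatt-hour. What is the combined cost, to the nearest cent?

$79.60

washing machine: Runtime = 8 h/day × 28 days = 224 h
washing machine: 1.22 kW × 224 h = 273.28 kWh
sump pump: 0.96 kW × 176 h = 168.96 kWh
Total energy = 442.24 kWh
Cost = 442.24 × $0.18 = $79.60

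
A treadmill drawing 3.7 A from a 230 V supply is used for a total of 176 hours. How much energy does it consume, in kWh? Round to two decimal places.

Power = 3.7 A × 230 V = 851 W = 0.851 kW
Energy = 0.851 kW × 176 h = 149.776 kWh ≈ 149.78 kWh

149.78 kWh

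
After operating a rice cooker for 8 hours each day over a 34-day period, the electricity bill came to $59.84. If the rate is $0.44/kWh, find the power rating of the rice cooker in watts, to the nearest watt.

500 W

Energy = $59.84 ÷ $0.44/kWh = 136 kWh
Runtime = 8 h/day × 34 days = 272 h
Power = 136 kWh ÷ 272 h = 0.5 kW = 500 W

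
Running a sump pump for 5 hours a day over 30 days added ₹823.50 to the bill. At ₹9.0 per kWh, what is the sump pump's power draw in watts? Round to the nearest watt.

Energy = ₹823.50 ÷ ₹9.0/kWh = 91.5 kWh
Runtime = 5 h/day × 30 days = 150 h
Power = 91.5 kWh ÷ 150 h = 0.61 kW = 610 W

610 W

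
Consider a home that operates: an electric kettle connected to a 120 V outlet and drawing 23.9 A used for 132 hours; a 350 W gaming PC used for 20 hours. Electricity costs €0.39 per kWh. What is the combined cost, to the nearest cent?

€150.37

electric kettle: Power = 23.9 A × 120 V = 2868 W = 2.868 kW
electric kettle: 2.868 kW × 132 h = 378.576 kWh
gaming PC: 0.35 kW × 20 h = 7 kWh
Total energy = 385.576 kWh
Cost = 385.576 × €0.39 = €150.37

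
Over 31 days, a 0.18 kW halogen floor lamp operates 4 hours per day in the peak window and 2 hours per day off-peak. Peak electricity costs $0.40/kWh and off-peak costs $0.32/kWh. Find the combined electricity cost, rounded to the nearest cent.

$12.50

Peak energy = 0.18 kW × 4 h × 31 = 22.32 kWh
Off-peak energy = 0.18 kW × 2 h × 31 = 11.16 kWh
Cost = 22.32 × $0.40 + 11.16 × $0.32 = $8.928 + $3.5712 = $12.50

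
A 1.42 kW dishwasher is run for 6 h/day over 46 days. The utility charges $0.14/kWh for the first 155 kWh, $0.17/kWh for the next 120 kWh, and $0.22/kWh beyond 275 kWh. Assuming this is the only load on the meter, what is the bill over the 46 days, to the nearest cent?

$67.82

Runtime = 6 h/day × 46 days = 276 h
Energy = 1.42 kW × 276 h = 391.92 kWh
Tier 1 (0–155 kWh): 155 × $0.14 = $21.7
Tier 2 (155–275 kWh): 120 × $0.17 = $20.4
Above 275 kWh: 116.92 × $0.22 = $25.7224
Bill = $67.82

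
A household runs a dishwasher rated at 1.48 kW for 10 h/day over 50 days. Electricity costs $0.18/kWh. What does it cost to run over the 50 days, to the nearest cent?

$133.20

Runtime = 10 h/day × 50 days = 500 h
Energy = 1.48 kW × 500 h = 740 kWh
Cost = 740 kWh × $0.18/kWh = $133.20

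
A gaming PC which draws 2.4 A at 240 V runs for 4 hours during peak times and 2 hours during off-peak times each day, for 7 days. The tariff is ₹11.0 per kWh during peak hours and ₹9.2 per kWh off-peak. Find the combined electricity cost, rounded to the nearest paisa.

₹251.60

Power = 2.4 A × 240 V = 576 W = 0.576 kW
Peak energy = 0.576 kW × 4 h × 7 = 16.128 kWh
Off-peak energy = 0.576 kW × 2 h × 7 = 8.064 kWh
Cost = 16.128 × ₹11.0 + 8.064 × ₹9.2 = ₹177.408 + ₹74.1888 = ₹251.60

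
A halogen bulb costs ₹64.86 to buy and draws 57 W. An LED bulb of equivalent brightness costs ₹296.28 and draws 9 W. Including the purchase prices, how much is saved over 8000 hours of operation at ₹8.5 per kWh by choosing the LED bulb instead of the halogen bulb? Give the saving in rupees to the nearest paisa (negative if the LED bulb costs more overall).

halogen bulb: ₹64.86 + (57/1000) kW × 8000 h × ₹8.5 = ₹64.86 + ₹3876 = ₹3940.86
LED bulb: ₹296.28 + (9/1000) kW × 8000 h × ₹8.5 = ₹296.28 + ₹612 = ₹908.28
Saving = ₹3940.86 − ₹908.28 = ₹3032.58

₹3032.58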